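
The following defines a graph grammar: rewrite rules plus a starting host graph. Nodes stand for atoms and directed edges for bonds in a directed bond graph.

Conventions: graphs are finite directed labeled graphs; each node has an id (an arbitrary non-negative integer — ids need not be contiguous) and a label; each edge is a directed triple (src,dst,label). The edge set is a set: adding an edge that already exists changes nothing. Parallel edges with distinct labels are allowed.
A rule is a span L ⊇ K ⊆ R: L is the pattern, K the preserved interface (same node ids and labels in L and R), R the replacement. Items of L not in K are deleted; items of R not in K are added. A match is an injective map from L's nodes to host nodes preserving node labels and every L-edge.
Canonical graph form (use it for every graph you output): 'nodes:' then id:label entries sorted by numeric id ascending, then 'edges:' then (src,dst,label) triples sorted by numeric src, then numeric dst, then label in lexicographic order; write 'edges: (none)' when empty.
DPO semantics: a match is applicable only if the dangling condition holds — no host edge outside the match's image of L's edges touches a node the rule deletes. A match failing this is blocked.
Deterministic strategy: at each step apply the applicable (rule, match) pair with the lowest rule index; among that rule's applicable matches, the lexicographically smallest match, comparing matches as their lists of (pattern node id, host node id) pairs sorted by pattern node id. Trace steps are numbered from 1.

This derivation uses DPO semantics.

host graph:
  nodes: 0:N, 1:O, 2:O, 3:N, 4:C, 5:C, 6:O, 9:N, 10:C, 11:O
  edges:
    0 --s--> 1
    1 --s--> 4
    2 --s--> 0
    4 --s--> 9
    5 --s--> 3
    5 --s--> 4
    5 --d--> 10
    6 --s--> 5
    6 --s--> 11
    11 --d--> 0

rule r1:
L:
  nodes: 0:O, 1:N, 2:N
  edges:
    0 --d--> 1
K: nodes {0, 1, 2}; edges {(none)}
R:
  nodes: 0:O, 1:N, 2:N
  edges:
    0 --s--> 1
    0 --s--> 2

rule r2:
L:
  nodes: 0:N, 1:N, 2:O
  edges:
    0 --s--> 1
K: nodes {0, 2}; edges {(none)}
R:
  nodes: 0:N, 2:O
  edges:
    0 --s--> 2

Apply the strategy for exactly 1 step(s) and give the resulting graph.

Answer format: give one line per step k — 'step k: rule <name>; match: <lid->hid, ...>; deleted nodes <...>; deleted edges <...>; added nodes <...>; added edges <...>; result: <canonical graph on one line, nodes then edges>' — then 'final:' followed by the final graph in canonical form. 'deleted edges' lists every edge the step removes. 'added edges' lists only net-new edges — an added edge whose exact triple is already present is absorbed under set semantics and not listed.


step 1: rule r1; match: 0->11, 1->0, 2->3; deleted nodes (none); deleted edges (11,0,d); added nodes (none); added edges (11,0,s); (11,3,s); result: nodes: 0:N, 1:O, 2:O, 3:N, 4:C, 5:C, 6:O, 9:N, 10:C, 11:O edges: (0,1,s); (1,4,s); (2,0,s); (4,9,s); (5,3,s); (5,4,s); (5,10,d); (6,5,s); (6,11,s); (11,0,s); (11,3,s)
final:
nodes: 0:N, 1:O, 2:O, 3:N, 4:C, 5:C, 6:O, 9:N, 10:C, 11:O
edges: (0,1,s); (1,4,s); (2,0,s); (4,9,s); (5,3,s); (5,4,s); (5,10,d); (6,5,s); (6,11,s); (11,0,s); (11,3,s)


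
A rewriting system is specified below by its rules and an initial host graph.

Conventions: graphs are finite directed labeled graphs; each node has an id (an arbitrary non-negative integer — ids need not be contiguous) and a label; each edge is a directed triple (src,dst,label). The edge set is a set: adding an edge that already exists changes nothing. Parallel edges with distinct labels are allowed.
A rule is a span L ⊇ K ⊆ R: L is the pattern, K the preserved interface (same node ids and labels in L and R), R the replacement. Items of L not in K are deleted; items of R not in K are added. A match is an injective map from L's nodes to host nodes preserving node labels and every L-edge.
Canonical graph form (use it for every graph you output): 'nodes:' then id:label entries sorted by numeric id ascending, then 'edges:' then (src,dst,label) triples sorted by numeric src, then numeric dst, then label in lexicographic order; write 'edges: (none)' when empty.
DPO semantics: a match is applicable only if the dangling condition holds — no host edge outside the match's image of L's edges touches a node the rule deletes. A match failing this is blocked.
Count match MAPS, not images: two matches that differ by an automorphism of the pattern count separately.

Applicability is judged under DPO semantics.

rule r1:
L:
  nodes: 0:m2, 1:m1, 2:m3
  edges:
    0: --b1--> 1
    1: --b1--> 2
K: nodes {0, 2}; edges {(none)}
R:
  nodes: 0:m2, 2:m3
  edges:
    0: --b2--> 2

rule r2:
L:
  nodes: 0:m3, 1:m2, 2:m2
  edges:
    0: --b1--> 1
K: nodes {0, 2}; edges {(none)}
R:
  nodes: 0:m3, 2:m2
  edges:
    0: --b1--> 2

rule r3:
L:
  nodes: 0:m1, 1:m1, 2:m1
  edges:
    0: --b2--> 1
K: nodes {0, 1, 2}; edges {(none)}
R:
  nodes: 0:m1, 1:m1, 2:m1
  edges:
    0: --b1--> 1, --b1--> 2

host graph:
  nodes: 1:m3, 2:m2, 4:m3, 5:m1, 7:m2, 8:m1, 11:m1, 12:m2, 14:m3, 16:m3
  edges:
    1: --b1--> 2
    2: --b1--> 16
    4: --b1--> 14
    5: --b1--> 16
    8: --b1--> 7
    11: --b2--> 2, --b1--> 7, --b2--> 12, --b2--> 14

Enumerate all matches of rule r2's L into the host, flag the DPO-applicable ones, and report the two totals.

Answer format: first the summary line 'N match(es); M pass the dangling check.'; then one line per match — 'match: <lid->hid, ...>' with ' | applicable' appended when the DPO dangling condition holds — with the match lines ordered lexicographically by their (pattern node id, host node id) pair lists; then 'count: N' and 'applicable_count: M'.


2 match(es); 0 pass the dangling check.
match: 0->1, 1->2, 2->7
match: 0->1, 1->2, 2->12
count: 2
applicable_count: 0


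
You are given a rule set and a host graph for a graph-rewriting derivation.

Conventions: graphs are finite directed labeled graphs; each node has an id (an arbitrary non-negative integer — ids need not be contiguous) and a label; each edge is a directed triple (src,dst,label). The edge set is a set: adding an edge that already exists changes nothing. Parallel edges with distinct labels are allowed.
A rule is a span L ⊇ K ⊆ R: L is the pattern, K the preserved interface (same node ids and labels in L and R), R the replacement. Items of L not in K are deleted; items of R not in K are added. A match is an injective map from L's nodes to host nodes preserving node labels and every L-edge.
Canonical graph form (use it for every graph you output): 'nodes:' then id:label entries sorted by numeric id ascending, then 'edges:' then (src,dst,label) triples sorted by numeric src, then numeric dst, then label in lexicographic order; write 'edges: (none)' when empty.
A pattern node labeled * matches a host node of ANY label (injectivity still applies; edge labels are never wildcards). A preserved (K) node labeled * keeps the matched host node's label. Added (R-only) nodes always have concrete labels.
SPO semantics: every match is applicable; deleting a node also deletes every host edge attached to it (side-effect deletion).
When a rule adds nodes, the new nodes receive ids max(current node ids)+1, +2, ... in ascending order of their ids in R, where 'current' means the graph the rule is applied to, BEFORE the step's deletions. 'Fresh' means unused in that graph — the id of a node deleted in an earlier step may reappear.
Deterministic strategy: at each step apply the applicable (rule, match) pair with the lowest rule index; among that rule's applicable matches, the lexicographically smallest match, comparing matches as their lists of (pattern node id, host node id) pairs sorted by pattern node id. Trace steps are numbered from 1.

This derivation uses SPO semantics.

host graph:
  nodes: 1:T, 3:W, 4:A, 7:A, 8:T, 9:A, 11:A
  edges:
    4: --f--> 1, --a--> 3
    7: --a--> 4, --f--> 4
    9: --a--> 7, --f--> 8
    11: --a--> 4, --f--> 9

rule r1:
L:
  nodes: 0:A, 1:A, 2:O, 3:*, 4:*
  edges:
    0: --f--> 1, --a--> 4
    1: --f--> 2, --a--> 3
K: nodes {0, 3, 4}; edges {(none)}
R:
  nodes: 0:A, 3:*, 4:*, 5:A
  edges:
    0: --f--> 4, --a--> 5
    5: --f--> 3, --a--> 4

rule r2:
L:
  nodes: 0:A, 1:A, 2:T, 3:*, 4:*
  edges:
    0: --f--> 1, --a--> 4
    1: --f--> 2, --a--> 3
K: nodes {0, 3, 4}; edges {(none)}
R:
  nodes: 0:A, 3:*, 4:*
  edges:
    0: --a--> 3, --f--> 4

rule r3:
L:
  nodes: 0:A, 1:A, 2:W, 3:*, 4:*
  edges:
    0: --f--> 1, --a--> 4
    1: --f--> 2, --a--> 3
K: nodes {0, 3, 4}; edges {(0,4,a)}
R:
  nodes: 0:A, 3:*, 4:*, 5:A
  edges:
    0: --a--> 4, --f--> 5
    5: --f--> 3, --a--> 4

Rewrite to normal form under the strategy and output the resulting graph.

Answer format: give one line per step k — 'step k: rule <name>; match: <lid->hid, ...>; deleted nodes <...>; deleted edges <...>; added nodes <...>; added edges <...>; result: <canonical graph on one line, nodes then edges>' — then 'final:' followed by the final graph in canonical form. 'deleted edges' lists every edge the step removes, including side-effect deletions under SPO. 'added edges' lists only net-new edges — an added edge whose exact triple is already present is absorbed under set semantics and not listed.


step 1: rule r2; match: 0->11, 1->9, 2->8, 3->7, 4->4; deleted nodes 8, 9; deleted edges (9,7,a); (9,8,f); (11,4,a); (11,9,f); added nodes (none); added edges (11,4,f); (11,7,a); result: nodes: 1:T, 3:W, 4:A, 7:A, 11:A edges: (4,1,f); (4,3,a); (7,4,a); (7,4,f); (11,4,f); (11,7,a)
step 2: rule r2; match: 0->11, 1->4, 2->1, 3->3, 4->7; deleted nodes 1, 4; deleted edges (4,1,f); (4,3,a); (7,4,a); (7,4,f); (11,4,f); (11,7,a); added nodes (none); added edges (11,3,a); (11,7,f); result: nodes: 3:W, 7:A, 11:A edges: (11,3,a); (11,7,f)
final:
nodes: 3:W, 7:A, 11:A
edges: (11,3,a); (11,7,f)


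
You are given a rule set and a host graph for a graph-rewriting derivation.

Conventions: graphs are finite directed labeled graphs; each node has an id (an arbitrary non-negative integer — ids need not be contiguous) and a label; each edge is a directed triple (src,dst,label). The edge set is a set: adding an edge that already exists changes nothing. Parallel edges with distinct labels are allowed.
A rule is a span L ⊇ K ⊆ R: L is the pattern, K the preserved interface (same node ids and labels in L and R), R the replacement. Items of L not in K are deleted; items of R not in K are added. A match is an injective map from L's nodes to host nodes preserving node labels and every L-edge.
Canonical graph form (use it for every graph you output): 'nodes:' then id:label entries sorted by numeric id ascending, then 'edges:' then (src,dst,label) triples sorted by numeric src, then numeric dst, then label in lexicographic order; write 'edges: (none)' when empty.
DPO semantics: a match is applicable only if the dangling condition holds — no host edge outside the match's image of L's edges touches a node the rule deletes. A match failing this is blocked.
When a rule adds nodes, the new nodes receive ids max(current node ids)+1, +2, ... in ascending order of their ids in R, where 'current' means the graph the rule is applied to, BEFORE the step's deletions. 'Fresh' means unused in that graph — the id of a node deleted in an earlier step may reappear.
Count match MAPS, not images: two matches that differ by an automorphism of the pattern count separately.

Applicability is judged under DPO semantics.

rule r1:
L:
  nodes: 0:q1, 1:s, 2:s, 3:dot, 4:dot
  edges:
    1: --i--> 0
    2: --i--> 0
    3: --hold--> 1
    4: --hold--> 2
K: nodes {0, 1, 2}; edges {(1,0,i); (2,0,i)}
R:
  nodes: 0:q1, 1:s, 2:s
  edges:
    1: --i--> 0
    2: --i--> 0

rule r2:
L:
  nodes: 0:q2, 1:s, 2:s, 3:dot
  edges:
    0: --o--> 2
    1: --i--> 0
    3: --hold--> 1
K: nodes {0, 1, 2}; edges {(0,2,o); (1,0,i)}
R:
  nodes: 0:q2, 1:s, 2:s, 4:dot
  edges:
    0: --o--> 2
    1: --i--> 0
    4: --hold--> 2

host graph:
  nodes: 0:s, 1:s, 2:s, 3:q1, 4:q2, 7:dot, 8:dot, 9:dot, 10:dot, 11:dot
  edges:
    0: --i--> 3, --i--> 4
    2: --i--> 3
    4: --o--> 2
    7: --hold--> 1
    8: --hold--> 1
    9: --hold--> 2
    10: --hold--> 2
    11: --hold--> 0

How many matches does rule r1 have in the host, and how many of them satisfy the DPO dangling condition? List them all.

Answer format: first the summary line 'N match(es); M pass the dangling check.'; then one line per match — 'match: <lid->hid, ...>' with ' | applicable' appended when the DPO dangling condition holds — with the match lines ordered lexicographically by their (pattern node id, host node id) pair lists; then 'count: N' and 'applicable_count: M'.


4 match(es); 4 pass the dangling check.
match: 0->3, 1->0, 2->2, 3->11, 4->9 | applicable
match: 0->3, 1->0, 2->2, 3->11, 4->10 | applicable
match: 0->3, 1->2, 2->0, 3->9, 4->11 | applicable
match: 0->3, 1->2, 2->0, 3->10, 4->11 | applicable
count: 4
applicable_count: 4


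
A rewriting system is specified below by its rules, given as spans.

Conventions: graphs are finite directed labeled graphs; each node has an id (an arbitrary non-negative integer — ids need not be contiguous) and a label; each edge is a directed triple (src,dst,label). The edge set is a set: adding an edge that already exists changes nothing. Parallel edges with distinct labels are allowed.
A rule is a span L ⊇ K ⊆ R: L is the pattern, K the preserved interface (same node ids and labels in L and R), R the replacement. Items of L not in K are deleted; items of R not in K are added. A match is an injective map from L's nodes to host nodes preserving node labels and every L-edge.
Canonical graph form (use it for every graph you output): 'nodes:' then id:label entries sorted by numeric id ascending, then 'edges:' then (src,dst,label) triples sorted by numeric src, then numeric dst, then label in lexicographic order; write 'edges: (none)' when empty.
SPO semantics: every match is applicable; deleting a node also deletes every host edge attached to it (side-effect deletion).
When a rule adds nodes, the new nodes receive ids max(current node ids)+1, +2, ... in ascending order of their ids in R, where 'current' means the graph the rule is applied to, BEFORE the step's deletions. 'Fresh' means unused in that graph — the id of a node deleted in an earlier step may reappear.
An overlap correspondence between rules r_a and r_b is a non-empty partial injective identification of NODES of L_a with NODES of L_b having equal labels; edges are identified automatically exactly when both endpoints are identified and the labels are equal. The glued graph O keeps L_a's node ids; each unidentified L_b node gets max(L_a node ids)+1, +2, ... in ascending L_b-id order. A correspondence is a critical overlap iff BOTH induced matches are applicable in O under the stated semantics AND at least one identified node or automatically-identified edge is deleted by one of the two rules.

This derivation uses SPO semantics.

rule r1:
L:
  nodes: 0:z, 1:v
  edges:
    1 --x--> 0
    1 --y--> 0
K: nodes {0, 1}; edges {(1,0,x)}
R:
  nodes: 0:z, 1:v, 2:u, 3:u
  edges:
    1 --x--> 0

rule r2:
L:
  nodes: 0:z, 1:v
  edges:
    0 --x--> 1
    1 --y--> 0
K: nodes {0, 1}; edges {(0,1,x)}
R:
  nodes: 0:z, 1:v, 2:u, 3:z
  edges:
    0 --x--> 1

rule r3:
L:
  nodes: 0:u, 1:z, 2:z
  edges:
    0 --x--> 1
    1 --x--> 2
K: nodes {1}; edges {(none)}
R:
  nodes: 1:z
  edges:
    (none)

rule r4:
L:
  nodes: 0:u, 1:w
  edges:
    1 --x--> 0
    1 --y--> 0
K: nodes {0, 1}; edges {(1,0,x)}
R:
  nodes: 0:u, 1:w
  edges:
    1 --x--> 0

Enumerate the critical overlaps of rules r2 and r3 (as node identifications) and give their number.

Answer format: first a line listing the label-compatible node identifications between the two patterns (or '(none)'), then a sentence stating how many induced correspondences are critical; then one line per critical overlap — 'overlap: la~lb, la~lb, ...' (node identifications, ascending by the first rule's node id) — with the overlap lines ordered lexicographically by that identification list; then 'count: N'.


label-compatible node identifications between L(r2) and L(r3): 0~1, 0~2
1 of the induced correspondences is a critical overlap of r2 and r3.
overlap: 0~2
count: 1


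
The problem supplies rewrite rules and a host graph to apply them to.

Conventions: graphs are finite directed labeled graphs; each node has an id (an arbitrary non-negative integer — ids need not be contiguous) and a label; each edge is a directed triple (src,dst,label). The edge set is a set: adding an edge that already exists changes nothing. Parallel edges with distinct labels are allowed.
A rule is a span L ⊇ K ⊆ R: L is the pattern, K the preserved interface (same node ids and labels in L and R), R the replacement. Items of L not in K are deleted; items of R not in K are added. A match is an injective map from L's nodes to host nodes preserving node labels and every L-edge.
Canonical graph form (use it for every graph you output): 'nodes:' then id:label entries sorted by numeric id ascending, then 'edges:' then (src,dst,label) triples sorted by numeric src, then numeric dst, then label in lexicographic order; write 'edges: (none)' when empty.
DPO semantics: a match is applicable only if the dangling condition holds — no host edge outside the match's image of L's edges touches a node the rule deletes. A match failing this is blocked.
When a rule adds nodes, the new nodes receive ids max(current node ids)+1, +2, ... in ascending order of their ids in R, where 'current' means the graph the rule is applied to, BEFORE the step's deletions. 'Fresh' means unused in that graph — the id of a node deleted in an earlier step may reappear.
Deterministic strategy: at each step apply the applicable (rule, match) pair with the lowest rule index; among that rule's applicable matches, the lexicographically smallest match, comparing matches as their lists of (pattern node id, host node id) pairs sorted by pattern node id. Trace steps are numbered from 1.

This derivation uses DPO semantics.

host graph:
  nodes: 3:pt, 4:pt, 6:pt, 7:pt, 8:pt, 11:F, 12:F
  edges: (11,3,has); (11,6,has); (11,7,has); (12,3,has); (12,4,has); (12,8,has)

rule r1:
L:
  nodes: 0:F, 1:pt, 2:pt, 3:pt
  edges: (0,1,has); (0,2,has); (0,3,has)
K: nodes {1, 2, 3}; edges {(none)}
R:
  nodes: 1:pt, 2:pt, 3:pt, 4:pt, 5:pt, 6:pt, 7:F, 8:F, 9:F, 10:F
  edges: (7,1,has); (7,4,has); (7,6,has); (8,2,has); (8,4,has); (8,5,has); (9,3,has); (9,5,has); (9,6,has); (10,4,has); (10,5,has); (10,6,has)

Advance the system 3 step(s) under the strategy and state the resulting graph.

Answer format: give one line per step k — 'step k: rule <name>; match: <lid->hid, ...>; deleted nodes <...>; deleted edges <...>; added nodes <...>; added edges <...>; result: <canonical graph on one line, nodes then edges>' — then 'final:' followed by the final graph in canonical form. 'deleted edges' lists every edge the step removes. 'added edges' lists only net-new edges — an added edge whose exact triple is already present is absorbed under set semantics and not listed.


step 1: rule r1; match: 0->11, 1->3, 2->6, 3->7; deleted nodes 11; deleted edges (11,3,has); (11,6,has); (11,7,has); added nodes 13, 14, 15, 16, 17, 18, 19; added edges (16,3,has); (16,13,has); (16,15,has); (17,6,has); (17,13,has); (17,14,has); (18,7,has); (18,14,has); (18,15,has); (19,13,has); (19,14,has); (19,15,has); result: nodes: 3:pt, 4:pt, 6:pt, 7:pt, 8:pt, 12:F, 13:pt, 14:pt, 15:pt, 16:F, 17:F, 18:F, 19:F edges: (12,3,has); (12,4,has); (12,8,has); (16,3,has); (16,13,has); (16,15,has); (17,6,has); (17,13,has); (17,14,has); (18,7,has); (18,14,has); (18,15,has); (19,13,has); (19,14,has); (19,15,has)
step 2: rule r1; match: 0->12, 1->3, 2->4, 3->8; deleted nodes 12; deleted edges (12,3,has); (12,4,has); (12,8,has); added nodes 20, 21, 22, 23, 24, 25, 26; added edges (23,3,has); (23,20,has); (23,22,has); (24,4,has); (24,20,has); (24,21,has); (25,8,has); (25,21,has); (25,22,has); (26,20,has); (26,21,has); (26,22,has); result: nodes: 3:pt, 4:pt, 6:pt, 7:pt, 8:pt, 13:pt, 14:pt, 15:pt, 16:F, 17:F, 18:F, 19:F, 20:pt, 21:pt, 22:pt, 23:F, 24:F, 25:F, 26:F edges: (16,3,has); (16,13,has); (16,15,has); (17,6,has); (17,13,has); (17,14,has); (18,7,has); (18,14,has); (18,15,has); (19,13,has); (19,14,has); (19,15,has); (23,3,has); (23,20,has); (23,22,has); (24,4,has); (24,20,has); (24,21,has); (25,8,has); (25,21,has); (25,22,has); (26,20,has); (26,21,has); (26,22,has)
step 3: rule r1; match: 0->16, 1->3, 2->13, 3->15; deleted nodes 16; deleted edges (16,3,has); (16,13,has); (16,15,has); added nodes 27, 28, 29, 30, 31, 32, 33; added edges (30,3,has); (30,27,has); (30,29,has); (31,13,has); (31,27,has); (31,28,has); (32,15,has); (32,28,has); (32,29,has); (33,27,has); (33,28,has); (33,29,has); result: nodes: 3:pt, 4:pt, 6:pt, 7:pt, 8:pt, 13:pt, 14:pt, 15:pt, 17:F, 18:F, 19:F, 20:pt, 21:pt, 22:pt, 23:F, 24:F, 25:F, 26:F, 27:pt, 28:pt, 29:pt, 30:F, 31:F, 32:F, 33:F edges: (17,6,has); (17,13,has); (17,14,has); (18,7,has); (18,14,has); (18,15,has); (19,13,has); (19,14,has); (19,15,has); (23,3,has); (23,20,has); (23,22,has); (24,4,has); (24,20,has); (24,21,has); (25,8,has); (25,21,has); (25,22,has); (26,20,has); (26,21,has); (26,22,has); (30,3,has); (30,27,has); (30,29,has); (31,13,has); (31,27,has); (31,28,has); (32,15,has); (32,28,has); (32,29,has); (33,27,has); (33,28,has); (33,29,has)
final:
nodes: 3:pt, 4:pt, 6:pt, 7:pt, 8:pt, 13:pt, 14:pt, 15:pt, 17:F, 18:F, 19:F, 20:pt, 21:pt, 22:pt, 23:F, 24:F, 25:F, 26:F, 27:pt, 28:pt, 29:pt, 30:F, 31:F, 32:F, 33:F
edges: (17,6,has); (17,13,has); (17,14,has); (18,7,has); (18,14,has); (18,15,has); (19,13,has); (19,14,has); (19,15,has); (23,3,has); (23,20,has); (23,22,has); (24,4,has); (24,20,has); (24,21,has); (25,8,has); (25,21,has); (25,22,has); (26,20,has); (26,21,has); (26,22,has); (30,3,has); (30,27,has); (30,29,has); (31,13,has); (31,27,has); (31,28,has); (32,15,has); (32,28,has); (32,29,has); (33,27,has); (33,28,has); (33,29,has)


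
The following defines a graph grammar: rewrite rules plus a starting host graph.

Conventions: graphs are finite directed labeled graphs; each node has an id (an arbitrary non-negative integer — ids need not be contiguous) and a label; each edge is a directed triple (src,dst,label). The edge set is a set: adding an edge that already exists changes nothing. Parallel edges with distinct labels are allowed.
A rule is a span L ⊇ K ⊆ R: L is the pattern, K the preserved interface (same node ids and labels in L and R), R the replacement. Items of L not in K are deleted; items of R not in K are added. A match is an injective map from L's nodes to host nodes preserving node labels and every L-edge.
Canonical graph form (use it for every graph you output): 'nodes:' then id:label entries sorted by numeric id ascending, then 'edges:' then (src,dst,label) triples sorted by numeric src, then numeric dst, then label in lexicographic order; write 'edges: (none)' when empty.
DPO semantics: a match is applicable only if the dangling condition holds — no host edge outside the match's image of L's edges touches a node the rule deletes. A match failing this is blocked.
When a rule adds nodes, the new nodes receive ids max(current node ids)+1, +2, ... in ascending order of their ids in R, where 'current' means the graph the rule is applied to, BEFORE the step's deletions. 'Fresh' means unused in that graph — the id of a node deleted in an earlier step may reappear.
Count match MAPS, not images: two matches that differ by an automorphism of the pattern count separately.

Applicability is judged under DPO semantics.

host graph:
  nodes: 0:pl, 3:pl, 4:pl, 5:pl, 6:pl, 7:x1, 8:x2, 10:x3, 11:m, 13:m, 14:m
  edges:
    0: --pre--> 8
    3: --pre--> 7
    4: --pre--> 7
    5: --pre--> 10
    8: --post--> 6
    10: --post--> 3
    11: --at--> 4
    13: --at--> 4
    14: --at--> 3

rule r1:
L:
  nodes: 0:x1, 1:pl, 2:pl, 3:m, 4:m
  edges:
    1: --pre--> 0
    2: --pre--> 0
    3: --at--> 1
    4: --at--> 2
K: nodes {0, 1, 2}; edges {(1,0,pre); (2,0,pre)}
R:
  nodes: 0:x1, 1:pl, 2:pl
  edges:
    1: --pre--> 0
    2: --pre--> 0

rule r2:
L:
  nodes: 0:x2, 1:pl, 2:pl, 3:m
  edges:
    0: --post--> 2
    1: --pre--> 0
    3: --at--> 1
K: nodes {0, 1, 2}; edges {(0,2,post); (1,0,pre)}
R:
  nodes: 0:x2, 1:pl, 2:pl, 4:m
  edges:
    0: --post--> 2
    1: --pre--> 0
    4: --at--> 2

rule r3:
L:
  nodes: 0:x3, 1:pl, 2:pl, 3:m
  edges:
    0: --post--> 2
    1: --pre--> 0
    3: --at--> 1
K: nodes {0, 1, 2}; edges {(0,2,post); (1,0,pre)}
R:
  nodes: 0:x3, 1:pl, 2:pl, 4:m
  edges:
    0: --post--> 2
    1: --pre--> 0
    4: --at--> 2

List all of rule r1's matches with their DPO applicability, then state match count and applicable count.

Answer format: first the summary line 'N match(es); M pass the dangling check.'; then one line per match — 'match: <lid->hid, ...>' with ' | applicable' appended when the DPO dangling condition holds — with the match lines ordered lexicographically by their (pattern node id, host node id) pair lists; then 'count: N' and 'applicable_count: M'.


4 match(es); 4 pass the dangling check.
match: 0->7, 1->3, 2->4, 3->14, 4->11 | applicable
match: 0->7, 1->3, 2->4, 3->14, 4->13 | applicable
match: 0->7, 1->4, 2->3, 3->11, 4->14 | applicable
match: 0->7, 1->4, 2->3, 3->13, 4->14 | applicable
count: 4
applicable_count: 4


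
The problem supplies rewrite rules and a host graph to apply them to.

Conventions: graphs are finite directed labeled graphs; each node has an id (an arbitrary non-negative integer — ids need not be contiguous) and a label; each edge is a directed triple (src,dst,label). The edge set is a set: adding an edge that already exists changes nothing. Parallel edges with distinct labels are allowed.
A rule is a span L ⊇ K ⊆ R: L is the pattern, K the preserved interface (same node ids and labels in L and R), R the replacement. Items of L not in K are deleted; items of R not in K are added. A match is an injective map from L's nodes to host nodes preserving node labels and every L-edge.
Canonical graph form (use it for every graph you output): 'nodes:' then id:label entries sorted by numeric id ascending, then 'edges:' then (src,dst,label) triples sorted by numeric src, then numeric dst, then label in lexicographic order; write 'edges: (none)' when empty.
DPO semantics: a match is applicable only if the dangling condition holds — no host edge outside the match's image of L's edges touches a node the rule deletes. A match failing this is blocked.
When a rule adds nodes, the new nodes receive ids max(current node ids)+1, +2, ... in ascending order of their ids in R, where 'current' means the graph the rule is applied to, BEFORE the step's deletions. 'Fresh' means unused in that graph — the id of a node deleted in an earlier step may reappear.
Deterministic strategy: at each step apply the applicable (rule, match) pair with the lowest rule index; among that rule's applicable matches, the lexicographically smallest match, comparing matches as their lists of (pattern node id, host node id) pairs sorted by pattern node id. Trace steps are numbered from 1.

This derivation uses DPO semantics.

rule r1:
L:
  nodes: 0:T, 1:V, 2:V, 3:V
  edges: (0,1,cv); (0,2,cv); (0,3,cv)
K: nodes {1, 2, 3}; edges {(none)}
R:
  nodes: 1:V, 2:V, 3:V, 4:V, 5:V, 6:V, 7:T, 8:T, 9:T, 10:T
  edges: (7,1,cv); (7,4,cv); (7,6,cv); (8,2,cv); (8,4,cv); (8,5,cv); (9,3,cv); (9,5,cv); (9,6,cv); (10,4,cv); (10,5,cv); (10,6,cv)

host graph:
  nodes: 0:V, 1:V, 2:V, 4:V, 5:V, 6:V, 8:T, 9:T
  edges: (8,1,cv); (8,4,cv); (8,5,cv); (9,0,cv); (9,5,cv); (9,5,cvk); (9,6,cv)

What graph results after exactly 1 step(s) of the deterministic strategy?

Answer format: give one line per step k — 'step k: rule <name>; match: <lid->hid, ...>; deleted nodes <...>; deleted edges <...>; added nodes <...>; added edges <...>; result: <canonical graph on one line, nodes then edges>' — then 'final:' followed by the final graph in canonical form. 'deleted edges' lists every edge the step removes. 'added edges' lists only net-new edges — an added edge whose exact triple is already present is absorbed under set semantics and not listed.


step 1: rule r1; match: 0->8, 1->1, 2->4, 3->5; deleted nodes 8; deleted edges (8,1,cv); (8,4,cv); (8,5,cv); added nodes 10, 11, 12, 13, 14, 15, 16; added edges (13,1,cv); (13,10,cv); (13,12,cv); (14,4,cv); (14,10,cv); (14,11,cv); (15,5,cv); (15,11,cv); (15,12,cv); (16,10,cv); (16,11,cv); (16,12,cv); result: nodes: 0:V, 1:V, 2:V, 4:V, 5:V, 6:V, 9:T, 10:V, 11:V, 12:V, 13:T, 14:T, 15:T, 16:T edges: (9,0,cv); (9,5,cv); (9,5,cvk); (9,6,cv); (13,1,cv); (13,10,cv); (13,12,cv); (14,4,cv); (14,10,cv); (14,11,cv); (15,5,cv); (15,11,cv); (15,12,cv); (16,10,cv); (16,11,cv); (16,12,cv)
final:
nodes: 0:V, 1:V, 2:V, 4:V, 5:V, 6:V, 9:T, 10:V, 11:V, 12:V, 13:T, 14:T, 15:T, 16:T
edges: (9,0,cv); (9,5,cv); (9,5,cvk); (9,6,cv); (13,1,cv); (13,10,cv); (13,12,cv); (14,4,cv); (14,10,cv); (14,11,cv); (15,5,cv); (15,11,cv); (15,12,cv); (16,10,cv); (16,11,cv); (16,12,cv)


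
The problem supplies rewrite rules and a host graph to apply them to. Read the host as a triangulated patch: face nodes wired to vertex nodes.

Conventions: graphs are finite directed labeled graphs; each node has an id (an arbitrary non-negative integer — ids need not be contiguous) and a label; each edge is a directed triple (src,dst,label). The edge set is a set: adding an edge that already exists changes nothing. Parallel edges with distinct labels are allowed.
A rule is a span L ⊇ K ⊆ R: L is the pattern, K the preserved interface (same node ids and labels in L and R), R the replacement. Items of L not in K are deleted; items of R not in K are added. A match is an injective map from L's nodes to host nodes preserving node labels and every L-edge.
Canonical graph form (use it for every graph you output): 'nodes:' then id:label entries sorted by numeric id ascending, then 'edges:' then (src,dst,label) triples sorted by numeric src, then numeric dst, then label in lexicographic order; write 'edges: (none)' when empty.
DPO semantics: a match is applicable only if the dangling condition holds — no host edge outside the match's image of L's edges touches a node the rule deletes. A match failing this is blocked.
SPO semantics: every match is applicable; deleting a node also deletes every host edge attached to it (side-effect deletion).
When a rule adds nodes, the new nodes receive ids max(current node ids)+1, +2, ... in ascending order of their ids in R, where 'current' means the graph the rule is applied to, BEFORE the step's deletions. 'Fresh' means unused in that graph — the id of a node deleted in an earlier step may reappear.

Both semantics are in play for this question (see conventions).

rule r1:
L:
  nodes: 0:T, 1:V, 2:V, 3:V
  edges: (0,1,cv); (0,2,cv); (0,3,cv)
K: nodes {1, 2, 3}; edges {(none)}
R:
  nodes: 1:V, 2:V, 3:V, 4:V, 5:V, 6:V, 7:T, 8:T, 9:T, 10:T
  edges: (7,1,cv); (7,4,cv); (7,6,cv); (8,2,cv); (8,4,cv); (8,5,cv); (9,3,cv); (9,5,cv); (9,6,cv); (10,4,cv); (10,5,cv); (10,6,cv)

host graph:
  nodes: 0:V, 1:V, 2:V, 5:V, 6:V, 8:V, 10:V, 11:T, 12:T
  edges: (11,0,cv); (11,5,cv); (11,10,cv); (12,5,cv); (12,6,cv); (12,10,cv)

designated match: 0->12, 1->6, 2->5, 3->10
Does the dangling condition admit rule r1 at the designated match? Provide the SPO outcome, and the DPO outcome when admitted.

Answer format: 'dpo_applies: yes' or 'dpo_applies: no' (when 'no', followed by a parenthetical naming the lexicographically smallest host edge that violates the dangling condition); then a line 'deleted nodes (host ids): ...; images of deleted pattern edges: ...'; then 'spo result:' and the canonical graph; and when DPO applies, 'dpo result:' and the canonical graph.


dpo_applies: yes
deleted nodes (host ids): 12; images of deleted pattern edges: (12,5,cv); (12,6,cv); (12,10,cv)
spo result:
nodes: 0:V, 1:V, 2:V, 5:V, 6:V, 8:V, 10:V, 11:T, 13:V, 14:V, 15:V, 16:T, 17:T, 18:T, 19:T
edges: (11,0,cv); (11,5,cv); (11,10,cv); (16,6,cv); (16,13,cv); (16,15,cv); (17,5,cv); (17,13,cv); (17,14,cv); (18,10,cv); (18,14,cv); (18,15,cv); (19,13,cv); (19,14,cv); (19,15,cv)
dpo result:
nodes: 0:V, 1:V, 2:V, 5:V, 6:V, 8:V, 10:V, 11:T, 13:V, 14:V, 15:V, 16:T, 17:T, 18:T, 19:T
edges: (11,0,cv); (11,5,cv); (11,10,cv); (16,6,cv); (16,13,cv); (16,15,cv); (17,5,cv); (17,13,cv); (17,14,cv); (18,10,cv); (18,14,cv); (18,15,cv); (19,13,cv); (19,14,cv); (19,15,cv)


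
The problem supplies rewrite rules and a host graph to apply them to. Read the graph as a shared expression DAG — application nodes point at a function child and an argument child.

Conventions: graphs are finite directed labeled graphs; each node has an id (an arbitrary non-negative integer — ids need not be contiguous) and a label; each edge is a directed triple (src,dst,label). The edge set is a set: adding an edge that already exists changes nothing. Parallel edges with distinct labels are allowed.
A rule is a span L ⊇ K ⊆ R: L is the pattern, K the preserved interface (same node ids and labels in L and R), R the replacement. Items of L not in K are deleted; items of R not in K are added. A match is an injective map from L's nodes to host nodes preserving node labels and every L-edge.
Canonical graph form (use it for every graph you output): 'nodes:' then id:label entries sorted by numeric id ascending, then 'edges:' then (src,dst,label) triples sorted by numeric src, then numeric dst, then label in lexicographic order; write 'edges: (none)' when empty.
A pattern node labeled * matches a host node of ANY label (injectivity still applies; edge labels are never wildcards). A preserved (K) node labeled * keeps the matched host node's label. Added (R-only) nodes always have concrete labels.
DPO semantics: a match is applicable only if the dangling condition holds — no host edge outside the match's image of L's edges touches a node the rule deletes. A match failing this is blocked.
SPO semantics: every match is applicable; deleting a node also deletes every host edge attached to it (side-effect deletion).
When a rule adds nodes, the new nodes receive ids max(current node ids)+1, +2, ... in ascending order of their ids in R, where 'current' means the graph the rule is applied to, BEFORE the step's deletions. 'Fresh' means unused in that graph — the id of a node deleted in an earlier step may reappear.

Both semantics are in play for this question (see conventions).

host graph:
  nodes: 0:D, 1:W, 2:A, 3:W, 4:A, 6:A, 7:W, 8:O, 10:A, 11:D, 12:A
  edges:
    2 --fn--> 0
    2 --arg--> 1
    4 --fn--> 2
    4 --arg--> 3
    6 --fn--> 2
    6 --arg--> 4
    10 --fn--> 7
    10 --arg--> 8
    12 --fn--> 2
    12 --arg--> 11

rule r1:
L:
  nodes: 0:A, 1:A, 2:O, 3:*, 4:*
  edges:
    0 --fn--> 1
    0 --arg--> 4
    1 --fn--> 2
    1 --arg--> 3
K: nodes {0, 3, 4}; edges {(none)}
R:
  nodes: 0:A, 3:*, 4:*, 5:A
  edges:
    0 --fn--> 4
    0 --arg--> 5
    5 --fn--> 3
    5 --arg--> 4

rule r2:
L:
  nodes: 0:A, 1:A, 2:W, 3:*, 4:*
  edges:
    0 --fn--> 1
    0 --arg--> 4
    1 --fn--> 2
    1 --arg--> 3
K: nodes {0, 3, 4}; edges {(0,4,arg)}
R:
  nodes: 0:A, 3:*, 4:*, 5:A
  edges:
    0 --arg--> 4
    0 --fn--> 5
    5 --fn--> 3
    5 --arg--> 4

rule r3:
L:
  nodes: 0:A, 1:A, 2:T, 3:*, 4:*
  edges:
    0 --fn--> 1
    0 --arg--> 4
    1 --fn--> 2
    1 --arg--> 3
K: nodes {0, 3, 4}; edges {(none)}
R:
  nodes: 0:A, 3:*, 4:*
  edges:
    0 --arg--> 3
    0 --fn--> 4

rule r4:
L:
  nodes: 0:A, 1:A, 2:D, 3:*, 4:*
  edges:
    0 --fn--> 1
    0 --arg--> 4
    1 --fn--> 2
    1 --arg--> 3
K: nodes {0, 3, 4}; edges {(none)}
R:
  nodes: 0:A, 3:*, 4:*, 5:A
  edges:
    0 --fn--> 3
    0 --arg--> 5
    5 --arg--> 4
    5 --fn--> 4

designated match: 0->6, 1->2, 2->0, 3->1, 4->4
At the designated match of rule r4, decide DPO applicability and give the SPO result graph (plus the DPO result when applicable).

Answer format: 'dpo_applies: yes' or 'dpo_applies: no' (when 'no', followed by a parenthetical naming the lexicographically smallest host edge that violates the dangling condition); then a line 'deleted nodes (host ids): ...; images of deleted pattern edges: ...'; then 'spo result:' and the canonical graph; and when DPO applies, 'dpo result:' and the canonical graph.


dpo_applies: no
(the rule deletes node 2, which keeps host edge (4,2,fn) outside the match image — the dangling condition fails, DPO blocks; SPO proceeds and side-deletes such edges)
deleted nodes (host ids): 0, 2; images of deleted pattern edges: (2,0,fn); (2,1,arg); (6,2,fn); (6,4,arg)
spo result:
nodes: 1:W, 3:W, 4:A, 6:A, 7:W, 8:O, 10:A, 11:D, 12:A, 13:A
edges: (4,3,arg); (6,1,fn); (6,13,arg); (10,7,fn); (10,8,arg); (12,11,arg); (13,4,arg); (13,4,fn)


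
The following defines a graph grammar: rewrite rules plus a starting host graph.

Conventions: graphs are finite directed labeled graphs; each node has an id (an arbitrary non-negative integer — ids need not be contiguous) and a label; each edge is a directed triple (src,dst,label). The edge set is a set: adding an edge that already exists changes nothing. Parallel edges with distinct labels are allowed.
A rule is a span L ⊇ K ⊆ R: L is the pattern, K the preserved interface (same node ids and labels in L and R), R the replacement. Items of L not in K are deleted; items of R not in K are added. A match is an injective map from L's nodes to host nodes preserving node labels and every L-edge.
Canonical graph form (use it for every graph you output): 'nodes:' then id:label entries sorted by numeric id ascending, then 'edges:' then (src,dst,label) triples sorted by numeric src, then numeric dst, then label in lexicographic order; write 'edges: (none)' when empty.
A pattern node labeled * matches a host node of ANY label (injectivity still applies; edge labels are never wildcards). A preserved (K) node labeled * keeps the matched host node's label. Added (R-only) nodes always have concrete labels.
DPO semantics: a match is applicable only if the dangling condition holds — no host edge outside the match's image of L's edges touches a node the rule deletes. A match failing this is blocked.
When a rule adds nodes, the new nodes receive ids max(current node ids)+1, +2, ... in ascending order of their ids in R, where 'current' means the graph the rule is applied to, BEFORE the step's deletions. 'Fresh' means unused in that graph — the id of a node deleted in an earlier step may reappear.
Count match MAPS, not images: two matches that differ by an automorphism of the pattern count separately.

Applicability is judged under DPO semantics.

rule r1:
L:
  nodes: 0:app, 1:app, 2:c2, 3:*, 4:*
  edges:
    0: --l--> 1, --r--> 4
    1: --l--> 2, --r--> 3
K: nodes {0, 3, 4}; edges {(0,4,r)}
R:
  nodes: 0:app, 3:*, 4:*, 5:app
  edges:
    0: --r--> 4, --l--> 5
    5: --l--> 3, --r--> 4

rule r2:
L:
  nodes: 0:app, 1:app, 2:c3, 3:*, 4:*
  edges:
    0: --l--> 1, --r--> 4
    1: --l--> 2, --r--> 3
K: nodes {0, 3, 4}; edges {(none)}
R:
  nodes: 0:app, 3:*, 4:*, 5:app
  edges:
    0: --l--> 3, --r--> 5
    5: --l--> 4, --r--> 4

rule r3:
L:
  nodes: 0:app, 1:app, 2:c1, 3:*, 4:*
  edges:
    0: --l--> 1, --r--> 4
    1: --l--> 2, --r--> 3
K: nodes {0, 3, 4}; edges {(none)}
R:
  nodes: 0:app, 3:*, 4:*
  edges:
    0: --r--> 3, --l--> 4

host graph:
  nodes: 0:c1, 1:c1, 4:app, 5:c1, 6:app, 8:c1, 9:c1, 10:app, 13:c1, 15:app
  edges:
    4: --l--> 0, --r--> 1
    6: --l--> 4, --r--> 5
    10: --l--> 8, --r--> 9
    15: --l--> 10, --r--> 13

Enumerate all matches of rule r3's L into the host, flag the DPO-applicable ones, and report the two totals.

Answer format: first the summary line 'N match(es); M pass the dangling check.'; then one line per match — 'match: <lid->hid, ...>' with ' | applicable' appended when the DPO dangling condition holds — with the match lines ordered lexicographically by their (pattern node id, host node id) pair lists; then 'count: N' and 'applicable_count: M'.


2 match(es); 2 pass the dangling check.
match: 0->6, 1->4, 2->0, 3->1, 4->5 | applicable
match: 0->15, 1->10, 2->8, 3->9, 4->13 | applicable
count: 2
applicable_count: 2


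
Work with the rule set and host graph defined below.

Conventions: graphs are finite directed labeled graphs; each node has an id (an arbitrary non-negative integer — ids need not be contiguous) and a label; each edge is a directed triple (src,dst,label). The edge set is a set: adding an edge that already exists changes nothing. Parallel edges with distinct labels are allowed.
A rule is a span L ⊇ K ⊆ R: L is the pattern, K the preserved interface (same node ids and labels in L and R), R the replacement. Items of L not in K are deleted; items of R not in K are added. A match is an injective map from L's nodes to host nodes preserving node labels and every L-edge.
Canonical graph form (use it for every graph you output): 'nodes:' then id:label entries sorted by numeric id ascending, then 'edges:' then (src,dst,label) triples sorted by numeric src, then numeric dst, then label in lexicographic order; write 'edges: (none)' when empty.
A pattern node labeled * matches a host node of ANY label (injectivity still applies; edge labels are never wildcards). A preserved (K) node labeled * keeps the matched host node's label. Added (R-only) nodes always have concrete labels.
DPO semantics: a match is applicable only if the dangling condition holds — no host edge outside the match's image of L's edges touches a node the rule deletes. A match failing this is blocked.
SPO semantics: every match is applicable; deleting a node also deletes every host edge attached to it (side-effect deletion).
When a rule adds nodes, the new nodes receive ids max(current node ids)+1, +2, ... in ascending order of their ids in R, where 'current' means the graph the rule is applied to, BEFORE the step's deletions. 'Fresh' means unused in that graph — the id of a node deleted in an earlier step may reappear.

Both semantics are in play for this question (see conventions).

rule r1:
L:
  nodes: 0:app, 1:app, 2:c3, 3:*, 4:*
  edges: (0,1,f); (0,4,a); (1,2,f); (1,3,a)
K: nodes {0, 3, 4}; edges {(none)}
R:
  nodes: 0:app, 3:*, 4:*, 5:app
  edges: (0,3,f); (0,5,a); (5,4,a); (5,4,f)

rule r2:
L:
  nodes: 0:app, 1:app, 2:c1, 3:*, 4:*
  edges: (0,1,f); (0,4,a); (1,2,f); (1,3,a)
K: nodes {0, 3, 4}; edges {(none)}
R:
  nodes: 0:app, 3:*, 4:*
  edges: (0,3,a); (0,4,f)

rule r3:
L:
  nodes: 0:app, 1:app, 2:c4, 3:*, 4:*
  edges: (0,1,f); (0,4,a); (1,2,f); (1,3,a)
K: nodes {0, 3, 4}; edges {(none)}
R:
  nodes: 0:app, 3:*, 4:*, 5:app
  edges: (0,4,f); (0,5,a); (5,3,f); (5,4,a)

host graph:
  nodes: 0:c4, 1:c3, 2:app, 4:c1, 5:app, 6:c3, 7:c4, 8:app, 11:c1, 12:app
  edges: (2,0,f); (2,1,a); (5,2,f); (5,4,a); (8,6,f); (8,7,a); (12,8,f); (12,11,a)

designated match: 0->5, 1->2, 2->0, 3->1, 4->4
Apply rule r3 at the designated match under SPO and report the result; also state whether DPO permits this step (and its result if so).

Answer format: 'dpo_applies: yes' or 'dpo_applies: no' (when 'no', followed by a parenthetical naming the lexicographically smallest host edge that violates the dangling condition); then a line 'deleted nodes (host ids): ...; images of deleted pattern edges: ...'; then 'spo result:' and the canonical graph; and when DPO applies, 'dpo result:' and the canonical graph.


dpo_applies: yes
deleted nodes (host ids): 0, 2; images of deleted pattern edges: (2,0,f); (2,1,a); (5,2,f); (5,4,a)
spo result:
nodes: 1:c3, 4:c1, 5:app, 6:c3, 7:c4, 8:app, 11:c1, 12:app, 13:app
edges: (5,4,f); (5,13,a); (8,6,f); (8,7,a); (12,8,f); (12,11,a); (13,1,f); (13,4,a)
dpo result:
nodes: 1:c3, 4:c1, 5:app, 6:c3, 7:c4, 8:app, 11:c1, 12:app, 13:app
edges: (5,4,f); (5,13,a); (8,6,f); (8,7,a); (12,8,f); (12,11,a); (13,1,f); (13,4,a)
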